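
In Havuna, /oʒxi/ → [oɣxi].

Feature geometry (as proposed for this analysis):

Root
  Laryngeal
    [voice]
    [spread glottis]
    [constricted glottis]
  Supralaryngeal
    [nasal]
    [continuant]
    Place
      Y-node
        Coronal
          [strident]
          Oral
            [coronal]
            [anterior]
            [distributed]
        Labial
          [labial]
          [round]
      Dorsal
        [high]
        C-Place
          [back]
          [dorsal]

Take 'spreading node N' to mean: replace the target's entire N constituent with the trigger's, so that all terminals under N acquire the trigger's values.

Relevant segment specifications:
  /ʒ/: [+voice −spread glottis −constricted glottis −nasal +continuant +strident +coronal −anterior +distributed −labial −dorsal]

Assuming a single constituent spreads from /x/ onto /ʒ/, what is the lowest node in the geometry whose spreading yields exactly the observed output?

Place

Feature comparison: [coronal], [anterior], [distributed], [strident], [dorsal], [high], [back] differ between /ʒ/ and [ɣ]; the remaining terminals match.
In this geometry the lowest node dominating all of them is Place: every daughter of Place dominates only a proper subset, so no lower node suffices.
If Place spreads, every terminal under it takes /x/'s value, producing [ɣ] as observed.
[voice] stays as in /ʒ/ although /x/ differs there, so no node dominating it spread; among the remaining candidates Place is the lowest that derives the output.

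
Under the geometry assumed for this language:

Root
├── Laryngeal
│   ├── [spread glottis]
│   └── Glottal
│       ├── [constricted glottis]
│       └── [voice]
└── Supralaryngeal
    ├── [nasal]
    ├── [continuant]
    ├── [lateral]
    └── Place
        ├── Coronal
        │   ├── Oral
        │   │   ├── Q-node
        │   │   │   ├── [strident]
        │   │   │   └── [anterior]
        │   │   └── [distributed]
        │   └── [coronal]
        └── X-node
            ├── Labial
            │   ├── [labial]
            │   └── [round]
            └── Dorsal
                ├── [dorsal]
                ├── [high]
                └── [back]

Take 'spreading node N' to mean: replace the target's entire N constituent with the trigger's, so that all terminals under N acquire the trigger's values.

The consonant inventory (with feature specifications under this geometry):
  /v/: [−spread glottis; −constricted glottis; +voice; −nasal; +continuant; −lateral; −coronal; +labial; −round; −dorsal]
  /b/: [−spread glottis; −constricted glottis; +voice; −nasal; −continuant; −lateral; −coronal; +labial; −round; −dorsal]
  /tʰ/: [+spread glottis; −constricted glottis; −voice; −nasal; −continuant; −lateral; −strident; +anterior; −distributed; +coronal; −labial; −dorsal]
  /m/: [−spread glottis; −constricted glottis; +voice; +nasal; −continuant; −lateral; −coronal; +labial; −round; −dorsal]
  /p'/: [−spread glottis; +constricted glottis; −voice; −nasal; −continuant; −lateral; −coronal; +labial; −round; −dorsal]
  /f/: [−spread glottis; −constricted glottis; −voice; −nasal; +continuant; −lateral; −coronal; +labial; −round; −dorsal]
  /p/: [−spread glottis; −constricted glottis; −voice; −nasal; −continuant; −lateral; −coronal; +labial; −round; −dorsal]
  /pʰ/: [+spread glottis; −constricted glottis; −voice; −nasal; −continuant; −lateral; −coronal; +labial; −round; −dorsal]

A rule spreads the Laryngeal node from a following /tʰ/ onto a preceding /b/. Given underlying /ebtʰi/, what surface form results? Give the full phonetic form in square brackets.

[epʰtʰi]

Laryngeal immediately or transitively dominates [spread glottis], [constricted glottis], [voice].
The target acquires /tʰ/'s values for everything under Laryngeal — [+spread glottis], [−constricted glottis], [−voice] — while keeping its own [nasal], [continuant], [lateral], ….
This feature bundle is that of [pʰ], so /ebtʰi/ surfaces as [epʰtʰi].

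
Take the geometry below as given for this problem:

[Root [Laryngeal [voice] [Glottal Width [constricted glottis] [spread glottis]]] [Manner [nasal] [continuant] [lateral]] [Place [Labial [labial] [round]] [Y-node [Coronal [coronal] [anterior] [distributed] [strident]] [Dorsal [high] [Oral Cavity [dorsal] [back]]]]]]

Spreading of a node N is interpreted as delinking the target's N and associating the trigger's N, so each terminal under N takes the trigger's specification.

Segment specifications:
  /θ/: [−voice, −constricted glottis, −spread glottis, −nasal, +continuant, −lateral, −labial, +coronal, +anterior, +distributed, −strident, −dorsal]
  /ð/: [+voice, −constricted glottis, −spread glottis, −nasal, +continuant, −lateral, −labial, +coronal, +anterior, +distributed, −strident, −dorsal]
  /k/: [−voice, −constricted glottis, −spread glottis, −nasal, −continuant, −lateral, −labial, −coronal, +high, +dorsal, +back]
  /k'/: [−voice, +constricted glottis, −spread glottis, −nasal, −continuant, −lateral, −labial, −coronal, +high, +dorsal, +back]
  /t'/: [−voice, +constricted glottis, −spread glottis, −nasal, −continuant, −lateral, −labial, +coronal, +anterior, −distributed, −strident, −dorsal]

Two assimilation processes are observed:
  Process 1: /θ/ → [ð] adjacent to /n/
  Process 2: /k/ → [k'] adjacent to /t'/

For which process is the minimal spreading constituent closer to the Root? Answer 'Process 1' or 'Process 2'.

Process 1

In Process 1, [voice] changes, so the minimal spreading node is [voice] at depth 2.
In Process 2, [constricted glottis] changes, so the minimal spreading node is [constricted glottis] at depth 3.
[voice] (depth 2) sits above [constricted glottis] (depth 3), making Process 1 the one with the higher spreading node.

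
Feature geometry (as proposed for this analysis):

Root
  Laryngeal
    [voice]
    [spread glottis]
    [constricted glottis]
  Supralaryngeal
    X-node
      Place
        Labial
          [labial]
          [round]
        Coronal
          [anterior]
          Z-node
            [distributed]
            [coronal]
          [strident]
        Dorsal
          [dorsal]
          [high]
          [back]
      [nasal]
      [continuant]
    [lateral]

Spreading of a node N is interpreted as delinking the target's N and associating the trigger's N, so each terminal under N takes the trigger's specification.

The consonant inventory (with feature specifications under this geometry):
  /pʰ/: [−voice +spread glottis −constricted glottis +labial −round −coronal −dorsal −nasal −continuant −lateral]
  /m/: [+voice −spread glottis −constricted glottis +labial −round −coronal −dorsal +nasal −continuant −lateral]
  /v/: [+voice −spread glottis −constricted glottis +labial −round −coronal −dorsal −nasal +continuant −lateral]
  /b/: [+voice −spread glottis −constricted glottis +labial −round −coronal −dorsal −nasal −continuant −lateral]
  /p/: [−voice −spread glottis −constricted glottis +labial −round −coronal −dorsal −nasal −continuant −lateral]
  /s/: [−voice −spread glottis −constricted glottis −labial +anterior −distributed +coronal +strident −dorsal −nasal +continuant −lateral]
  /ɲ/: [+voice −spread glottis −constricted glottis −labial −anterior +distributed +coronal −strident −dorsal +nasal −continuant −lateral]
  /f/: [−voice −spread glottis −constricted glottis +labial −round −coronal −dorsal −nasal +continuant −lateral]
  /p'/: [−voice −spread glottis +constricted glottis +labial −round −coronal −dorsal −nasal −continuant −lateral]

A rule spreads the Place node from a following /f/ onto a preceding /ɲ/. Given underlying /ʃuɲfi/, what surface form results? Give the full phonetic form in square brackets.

[ʃumfi]

Terminals under Place in this geometry: [labial], [round], [anterior], [distributed], [coronal], [strident], [dorsal], [high], [back].
After delinking /ɲ/'s Place and linking /f/'s, the affected terminals become [+labial], [−round], [−coronal], [−dorsal]; [voice], [spread glottis], [constricted glottis], … (outside Place) are retained from /ɲ/.
Among the inventory, only /m/ has exactly this specification, giving the surface form [ʃumfi].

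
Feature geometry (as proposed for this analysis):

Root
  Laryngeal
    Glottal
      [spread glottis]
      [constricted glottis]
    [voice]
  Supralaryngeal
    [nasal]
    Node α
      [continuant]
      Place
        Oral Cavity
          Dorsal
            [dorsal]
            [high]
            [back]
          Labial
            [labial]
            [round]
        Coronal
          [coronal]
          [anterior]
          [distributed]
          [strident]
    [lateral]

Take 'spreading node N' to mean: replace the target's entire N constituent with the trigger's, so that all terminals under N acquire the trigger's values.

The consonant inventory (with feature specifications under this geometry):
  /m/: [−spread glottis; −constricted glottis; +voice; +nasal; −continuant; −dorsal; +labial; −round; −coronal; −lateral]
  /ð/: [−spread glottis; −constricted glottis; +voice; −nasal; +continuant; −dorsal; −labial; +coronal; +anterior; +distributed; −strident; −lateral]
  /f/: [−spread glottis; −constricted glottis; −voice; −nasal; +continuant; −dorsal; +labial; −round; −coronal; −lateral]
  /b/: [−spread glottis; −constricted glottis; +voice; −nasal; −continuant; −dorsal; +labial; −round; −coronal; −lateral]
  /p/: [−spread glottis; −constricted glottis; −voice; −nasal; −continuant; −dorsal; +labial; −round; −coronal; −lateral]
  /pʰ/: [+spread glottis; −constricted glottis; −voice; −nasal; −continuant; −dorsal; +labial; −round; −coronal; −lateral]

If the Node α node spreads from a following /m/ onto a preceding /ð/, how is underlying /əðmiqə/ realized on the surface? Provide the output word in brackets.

[əbmiqə]

The Node α node dominates the terminals [continuant], [dorsal], [high], [back], [labial], [round], [coronal], [anterior], [distributed], [strident].
The target acquires /m/'s values for everything under Node α — [−continuant], [−dorsal], [+labial], [−round], [−coronal] — while keeping its own [spread glottis], [constricted glottis], [voice], ….
This feature bundle is that of [b], so /əðmiqə/ surfaces as [əbmiqə].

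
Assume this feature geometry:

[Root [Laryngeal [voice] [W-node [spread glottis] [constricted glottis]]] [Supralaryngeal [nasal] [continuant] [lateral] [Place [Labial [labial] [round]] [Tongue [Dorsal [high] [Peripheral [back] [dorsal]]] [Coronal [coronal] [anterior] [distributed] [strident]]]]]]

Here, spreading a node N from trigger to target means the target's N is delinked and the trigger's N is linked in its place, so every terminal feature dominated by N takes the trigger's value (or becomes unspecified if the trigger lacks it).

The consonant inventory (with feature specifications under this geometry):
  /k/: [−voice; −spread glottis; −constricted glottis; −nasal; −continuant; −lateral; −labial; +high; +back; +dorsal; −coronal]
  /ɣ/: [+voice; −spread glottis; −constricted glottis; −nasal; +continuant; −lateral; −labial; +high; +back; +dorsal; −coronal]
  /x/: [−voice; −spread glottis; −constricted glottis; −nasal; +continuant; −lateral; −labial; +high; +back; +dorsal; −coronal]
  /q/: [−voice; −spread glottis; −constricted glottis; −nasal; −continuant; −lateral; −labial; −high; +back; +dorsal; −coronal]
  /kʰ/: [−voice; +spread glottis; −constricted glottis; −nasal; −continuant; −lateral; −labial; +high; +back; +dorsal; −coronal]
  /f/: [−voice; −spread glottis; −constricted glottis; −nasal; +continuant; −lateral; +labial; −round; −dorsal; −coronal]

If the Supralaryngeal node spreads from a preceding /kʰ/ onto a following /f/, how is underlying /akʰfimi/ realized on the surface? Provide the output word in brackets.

[akʰkimi]

Terminals under Supralaryngeal in this geometry: [nasal], [continuant], [lateral], [labial], [round], [high], [back], [dorsal], [coronal], [anterior], [distributed], [strident].
The target acquires /kʰ/'s values for everything under Supralaryngeal — [−nasal], [−continuant], [−lateral], [−labial], [+high], [+back], [+dorsal], [−coronal] — while keeping its own [voice], [spread glottis], [constricted glottis].
Among the inventory, only /k/ has exactly this specification, giving the surface form [akʰkimi].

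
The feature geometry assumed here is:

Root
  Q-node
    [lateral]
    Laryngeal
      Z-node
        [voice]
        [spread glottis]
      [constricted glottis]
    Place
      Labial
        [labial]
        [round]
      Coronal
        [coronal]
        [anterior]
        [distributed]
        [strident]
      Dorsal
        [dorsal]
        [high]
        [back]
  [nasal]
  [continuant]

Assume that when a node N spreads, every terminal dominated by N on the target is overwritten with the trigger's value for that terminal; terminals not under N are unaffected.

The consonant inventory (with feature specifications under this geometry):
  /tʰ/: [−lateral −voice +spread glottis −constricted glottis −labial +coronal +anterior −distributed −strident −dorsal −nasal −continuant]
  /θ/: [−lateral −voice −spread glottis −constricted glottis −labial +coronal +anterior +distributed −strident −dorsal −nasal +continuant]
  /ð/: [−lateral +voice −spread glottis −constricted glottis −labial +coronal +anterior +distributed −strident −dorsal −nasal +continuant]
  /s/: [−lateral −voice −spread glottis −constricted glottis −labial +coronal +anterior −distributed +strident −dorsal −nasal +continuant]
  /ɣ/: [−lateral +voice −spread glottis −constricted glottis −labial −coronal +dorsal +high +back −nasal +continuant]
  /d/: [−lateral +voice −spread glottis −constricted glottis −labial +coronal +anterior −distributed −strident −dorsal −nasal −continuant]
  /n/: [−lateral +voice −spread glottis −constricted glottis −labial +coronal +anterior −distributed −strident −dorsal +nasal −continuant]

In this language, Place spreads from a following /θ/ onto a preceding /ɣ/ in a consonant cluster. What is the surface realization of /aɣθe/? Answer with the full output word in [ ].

Terminals under Place in this geometry: [labial], [round], [coronal], [anterior], [distributed], [strident], [dorsal], [high], [back].
After delinking /ɣ/'s Place and linking /θ/'s, the affected terminals become [−labial], [+coronal], [+anterior], [+distributed], [−strident], [−dorsal]; [lateral], [voice], [spread glottis], … (outside Place) are retained from /ɣ/.
This feature bundle is that of [ð], so /aɣθe/ surfaces as [aðθe].

[aðθe]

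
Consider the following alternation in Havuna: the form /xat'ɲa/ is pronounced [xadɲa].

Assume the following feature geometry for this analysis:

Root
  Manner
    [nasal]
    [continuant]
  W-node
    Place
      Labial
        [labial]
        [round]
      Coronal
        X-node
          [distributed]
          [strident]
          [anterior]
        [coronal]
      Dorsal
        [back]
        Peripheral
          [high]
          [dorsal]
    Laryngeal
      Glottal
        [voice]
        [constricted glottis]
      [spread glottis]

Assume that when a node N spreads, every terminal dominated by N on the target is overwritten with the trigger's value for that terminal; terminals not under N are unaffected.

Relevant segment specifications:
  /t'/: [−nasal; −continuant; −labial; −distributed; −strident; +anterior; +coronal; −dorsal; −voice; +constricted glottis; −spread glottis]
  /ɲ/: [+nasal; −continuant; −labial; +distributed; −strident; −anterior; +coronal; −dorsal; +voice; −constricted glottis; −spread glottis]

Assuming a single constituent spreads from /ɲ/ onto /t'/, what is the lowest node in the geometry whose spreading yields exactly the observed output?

Comparing /t'/ with its surface form [d], the features that change are [voice], [constricted glottis].
These terminals are all dominated by Glottal, and no proper subconstituent of Glottal covers them all; Glottal is their lowest common ancestor.
If Glottal spreads, every terminal under it takes /ɲ/'s value, producing [d] as observed.
[nasal], [distributed] stay as in /t'/ although /ɲ/ differs there, so no node dominating them spread; among the remaining candidates Glottal is the lowest that derives the output.

Glottal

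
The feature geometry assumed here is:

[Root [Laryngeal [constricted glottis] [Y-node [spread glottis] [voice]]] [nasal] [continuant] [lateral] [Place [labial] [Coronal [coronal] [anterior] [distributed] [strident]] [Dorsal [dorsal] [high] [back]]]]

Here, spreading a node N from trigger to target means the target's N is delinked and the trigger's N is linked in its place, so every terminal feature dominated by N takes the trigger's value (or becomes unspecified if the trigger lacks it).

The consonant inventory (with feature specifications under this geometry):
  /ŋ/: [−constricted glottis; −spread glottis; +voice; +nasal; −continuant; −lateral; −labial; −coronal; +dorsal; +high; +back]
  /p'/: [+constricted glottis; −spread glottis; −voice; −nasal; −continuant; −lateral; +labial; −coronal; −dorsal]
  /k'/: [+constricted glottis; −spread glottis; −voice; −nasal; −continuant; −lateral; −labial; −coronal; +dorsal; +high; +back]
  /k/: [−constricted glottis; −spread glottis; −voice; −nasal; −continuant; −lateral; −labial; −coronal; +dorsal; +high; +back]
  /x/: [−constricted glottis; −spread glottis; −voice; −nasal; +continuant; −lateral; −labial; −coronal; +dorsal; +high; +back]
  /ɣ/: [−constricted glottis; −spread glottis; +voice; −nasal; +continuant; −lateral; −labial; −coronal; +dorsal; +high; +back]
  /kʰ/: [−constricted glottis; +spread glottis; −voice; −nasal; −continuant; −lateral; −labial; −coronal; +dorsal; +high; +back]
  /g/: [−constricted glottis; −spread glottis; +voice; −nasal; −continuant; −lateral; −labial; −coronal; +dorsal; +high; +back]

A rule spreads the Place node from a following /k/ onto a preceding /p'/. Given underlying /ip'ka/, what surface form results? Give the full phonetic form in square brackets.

[ik'ka]

Place immediately or transitively dominates [labial], [coronal], [anterior], [distributed], [strident], [dorsal], [high], [back].
After delinking /p'/'s Place and linking /k/'s, the affected terminals become [−labial], [−coronal], [+dorsal], [+high], [+back]; [constricted glottis], [spread glottis], [voice], … (outside Place) are retained from /p'/.
Among the inventory, only /k'/ has exactly this specification, giving the surface form [ik'ka].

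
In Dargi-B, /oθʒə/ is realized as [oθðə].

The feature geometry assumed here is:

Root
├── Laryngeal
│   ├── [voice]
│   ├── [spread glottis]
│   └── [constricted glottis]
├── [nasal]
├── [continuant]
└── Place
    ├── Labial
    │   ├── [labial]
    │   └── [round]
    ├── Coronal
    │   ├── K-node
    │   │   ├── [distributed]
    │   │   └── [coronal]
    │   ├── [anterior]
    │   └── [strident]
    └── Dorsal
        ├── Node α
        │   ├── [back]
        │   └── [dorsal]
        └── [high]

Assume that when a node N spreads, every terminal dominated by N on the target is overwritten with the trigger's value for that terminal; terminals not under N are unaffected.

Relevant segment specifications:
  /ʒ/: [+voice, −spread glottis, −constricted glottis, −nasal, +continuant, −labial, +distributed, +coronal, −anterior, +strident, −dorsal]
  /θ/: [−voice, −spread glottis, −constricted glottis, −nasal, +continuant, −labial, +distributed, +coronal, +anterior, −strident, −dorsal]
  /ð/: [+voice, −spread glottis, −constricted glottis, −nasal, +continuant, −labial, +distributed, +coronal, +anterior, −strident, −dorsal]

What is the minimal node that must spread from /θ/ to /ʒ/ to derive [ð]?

Comparing /ʒ/ with its surface form [ð], the features that change are [anterior], [strident].
In this geometry the lowest node dominating all of them is Coronal: every daughter of Coronal dominates only a proper subset, so no lower node suffices.
If Coronal spreads, every terminal under it takes /θ/'s value, producing [ð] as observed.
[voice] stays as in /ʒ/ although /θ/ differs there, so no node dominating it spread; among the remaining candidates Coronal is the lowest that derives the output.

Coronal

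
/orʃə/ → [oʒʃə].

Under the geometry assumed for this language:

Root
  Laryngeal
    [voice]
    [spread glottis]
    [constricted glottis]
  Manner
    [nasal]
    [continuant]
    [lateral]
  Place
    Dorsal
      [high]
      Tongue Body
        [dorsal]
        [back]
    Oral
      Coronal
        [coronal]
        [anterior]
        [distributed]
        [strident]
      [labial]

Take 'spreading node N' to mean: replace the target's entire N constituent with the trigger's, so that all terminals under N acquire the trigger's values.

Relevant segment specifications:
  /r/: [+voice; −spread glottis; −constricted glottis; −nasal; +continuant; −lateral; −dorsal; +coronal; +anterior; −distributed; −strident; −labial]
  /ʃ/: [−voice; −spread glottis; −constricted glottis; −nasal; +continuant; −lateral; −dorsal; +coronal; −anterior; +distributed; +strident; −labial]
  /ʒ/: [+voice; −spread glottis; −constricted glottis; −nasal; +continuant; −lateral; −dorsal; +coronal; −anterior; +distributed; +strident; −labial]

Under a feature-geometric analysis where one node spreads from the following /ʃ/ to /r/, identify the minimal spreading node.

Feature comparison: [anterior], [distributed], [strident] differ between /r/ and [ʒ]; the remaining terminals match.
Tracing each changed feature up the tree, the paths first meet at Coronal; any lower node misses at least one of them.
If Coronal spreads, every terminal under it takes /ʃ/'s value, producing [ʒ] as observed.
[voice], a feature on which the two segments disagree outside Coronal, is unchanged — nothing dominating it spread, and Coronal is the minimal sufficient constituent.

Coronal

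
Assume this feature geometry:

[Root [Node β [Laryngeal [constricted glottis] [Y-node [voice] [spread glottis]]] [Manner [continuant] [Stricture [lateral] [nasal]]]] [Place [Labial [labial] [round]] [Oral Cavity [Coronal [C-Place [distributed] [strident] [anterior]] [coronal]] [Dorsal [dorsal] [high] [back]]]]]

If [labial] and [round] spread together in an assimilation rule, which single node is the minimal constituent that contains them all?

[labial]: Root ▹ Place ▹ Labial ▹ [labial].
[round]: Root ▹ Place ▹ Labial ▹ [round].
The listed terminals split across distinct daughters of Labial, so Labial itself is the smallest node containing them all.

Labial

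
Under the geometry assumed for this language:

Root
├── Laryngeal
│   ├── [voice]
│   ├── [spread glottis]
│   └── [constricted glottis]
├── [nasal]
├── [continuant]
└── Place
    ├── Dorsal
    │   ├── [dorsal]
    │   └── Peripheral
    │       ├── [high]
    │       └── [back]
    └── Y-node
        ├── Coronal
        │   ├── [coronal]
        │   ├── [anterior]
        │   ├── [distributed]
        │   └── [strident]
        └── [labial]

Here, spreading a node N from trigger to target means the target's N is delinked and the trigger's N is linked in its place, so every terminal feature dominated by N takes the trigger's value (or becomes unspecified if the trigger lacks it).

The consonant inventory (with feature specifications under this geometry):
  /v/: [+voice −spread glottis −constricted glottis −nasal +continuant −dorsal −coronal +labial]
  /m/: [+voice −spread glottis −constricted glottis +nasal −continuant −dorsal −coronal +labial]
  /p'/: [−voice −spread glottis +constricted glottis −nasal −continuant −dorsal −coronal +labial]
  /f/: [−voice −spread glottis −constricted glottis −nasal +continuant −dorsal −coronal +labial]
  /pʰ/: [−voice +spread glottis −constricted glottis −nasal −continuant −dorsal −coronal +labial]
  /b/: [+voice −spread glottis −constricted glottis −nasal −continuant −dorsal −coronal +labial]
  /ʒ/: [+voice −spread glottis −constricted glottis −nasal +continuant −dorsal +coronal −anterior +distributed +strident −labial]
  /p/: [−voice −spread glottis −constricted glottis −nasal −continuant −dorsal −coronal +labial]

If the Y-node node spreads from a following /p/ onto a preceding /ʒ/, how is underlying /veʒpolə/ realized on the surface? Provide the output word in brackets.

[vevpolə]

The Y-node node dominates the terminals [coronal], [anterior], [distributed], [strident], [labial].
Spreading Y-node from /p/ onto /ʒ/ replaces those values with /p/'s: [−coronal], [+labial]. Features outside Y-node ([voice], [spread glottis], [constricted glottis], …) stay as in /ʒ/.
The resulting bundle matches /v/ in the inventory; substituting it for /ʒ/ gives [vevpolə].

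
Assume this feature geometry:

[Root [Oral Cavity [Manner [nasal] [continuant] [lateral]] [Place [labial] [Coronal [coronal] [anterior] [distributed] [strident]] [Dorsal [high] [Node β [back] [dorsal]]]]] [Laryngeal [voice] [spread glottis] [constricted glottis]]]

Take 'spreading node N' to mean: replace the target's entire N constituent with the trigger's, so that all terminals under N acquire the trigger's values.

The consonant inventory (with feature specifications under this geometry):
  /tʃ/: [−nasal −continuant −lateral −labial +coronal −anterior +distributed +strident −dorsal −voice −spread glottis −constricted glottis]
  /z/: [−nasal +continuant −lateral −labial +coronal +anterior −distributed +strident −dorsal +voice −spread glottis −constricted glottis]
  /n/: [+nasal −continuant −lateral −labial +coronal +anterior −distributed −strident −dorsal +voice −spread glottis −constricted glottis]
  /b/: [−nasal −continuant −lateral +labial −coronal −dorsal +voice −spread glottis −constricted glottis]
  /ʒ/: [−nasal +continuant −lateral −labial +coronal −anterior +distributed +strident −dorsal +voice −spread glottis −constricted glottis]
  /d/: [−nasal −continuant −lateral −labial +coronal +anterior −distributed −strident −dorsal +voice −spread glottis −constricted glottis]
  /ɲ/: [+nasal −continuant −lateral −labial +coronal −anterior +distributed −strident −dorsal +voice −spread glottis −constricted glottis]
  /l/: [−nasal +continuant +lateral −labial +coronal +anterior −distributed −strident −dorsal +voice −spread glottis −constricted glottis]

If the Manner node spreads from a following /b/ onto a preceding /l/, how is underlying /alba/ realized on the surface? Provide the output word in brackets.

[adba]

Terminals under Manner in this geometry: [nasal], [continuant], [lateral].
Spreading Manner from /b/ onto /l/ replaces those values with /b/'s: [−nasal], [−continuant], [−lateral]. Features outside Manner ([labial], [coronal], [anterior], …) stay as in /l/.
The resulting bundle matches /d/ in the inventory; substituting it for /l/ gives [adba].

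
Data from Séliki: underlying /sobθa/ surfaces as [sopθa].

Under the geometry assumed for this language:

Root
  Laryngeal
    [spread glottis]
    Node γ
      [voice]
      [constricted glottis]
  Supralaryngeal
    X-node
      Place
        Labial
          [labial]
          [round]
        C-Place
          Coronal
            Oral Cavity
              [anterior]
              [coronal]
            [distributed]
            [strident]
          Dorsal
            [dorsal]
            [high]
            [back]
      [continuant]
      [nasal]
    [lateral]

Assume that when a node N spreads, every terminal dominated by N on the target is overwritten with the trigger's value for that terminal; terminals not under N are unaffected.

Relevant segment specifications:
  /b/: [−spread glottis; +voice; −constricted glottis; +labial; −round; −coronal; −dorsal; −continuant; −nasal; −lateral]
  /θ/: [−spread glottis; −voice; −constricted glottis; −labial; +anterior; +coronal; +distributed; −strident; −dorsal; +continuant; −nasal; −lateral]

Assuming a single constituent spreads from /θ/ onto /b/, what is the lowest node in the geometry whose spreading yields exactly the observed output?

Feature comparison: [voice] differs between /b/ and [p]; the remaining terminals match.
With a single altered terminal, the smallest constituent that could spread is that terminal — [voice].
Features on which the two segments disagree outside [voice], such as [continuant], [labial], are unchanged — nothing dominating them spread, and [voice] is the minimal sufficient constituent.

[voice]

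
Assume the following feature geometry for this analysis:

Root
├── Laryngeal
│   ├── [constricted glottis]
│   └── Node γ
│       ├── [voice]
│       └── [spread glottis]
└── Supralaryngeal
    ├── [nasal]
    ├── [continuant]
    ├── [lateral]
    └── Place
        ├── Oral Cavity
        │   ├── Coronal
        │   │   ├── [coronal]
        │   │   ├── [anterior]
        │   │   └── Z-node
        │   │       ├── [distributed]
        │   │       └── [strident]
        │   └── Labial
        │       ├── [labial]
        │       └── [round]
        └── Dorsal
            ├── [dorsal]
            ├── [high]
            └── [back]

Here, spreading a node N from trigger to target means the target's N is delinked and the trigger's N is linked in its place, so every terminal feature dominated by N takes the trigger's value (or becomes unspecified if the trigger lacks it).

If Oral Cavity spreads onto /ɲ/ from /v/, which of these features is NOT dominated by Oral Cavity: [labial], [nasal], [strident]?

Under this geometry, Oral Cavity contains [coronal], [anterior], [distributed], [strident], [labial], [round].
Spreading Oral Cavity replaces [strident], [labial] with the trigger's values, since each sits inside the Oral Cavity constituent.
[nasal] attaches under Supralaryngeal, not under Oral Cavity, so /ɲ/ retains its own value for [nasal].

[nasal]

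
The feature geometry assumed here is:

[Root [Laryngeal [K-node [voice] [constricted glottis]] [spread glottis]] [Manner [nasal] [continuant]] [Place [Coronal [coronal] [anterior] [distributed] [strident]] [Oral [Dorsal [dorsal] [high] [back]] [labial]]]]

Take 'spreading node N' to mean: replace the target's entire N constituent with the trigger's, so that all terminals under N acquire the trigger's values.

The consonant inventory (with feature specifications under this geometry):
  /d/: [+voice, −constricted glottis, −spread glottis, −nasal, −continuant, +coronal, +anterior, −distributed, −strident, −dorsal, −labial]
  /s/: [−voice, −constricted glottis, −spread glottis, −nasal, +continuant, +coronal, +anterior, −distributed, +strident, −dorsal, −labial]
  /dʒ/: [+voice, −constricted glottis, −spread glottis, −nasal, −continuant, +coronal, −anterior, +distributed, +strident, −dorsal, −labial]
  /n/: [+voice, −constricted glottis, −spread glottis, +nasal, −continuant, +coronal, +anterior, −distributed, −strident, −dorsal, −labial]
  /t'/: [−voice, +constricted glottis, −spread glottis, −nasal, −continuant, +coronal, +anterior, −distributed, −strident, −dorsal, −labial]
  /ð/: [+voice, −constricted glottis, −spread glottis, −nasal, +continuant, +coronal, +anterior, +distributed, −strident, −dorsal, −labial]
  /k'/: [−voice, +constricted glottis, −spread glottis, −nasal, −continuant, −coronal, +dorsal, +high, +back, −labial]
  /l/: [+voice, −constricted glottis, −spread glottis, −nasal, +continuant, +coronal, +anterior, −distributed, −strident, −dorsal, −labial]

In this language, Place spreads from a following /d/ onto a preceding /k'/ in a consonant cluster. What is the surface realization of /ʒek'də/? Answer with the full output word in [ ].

[ʒet'də]

Terminals under Place in this geometry: [coronal], [anterior], [distributed], [strident], [dorsal], [high], [back], [labial].
Spreading Place from /d/ onto /k'/ replaces those values with /d/'s: [+coronal], [+anterior], [−distributed], [−strident], [−dorsal], [−labial]. Features outside Place ([voice], [constricted glottis], [spread glottis], …) stay as in /k'/.
The resulting bundle matches /t'/ in the inventory; substituting it for /k'/ gives [ʒet'də].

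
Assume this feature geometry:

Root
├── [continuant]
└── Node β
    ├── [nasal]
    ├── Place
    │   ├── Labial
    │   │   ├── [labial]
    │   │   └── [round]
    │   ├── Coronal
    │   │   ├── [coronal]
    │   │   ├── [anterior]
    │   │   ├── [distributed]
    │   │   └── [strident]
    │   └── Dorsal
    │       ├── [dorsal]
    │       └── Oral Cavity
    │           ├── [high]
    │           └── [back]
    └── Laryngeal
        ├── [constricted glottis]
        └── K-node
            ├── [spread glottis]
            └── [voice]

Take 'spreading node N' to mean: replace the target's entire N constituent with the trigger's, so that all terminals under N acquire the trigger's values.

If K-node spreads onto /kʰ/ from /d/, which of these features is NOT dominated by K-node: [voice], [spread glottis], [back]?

[back]

Under this geometry, K-node contains [spread glottis], [voice].
Of the listed options, [spread glottis], [voice] are among these and would be overwritten by spreading K-node.
But [back] is a dependent of Oral Cavity, outside K-node; it is therefore untouched by the spreading.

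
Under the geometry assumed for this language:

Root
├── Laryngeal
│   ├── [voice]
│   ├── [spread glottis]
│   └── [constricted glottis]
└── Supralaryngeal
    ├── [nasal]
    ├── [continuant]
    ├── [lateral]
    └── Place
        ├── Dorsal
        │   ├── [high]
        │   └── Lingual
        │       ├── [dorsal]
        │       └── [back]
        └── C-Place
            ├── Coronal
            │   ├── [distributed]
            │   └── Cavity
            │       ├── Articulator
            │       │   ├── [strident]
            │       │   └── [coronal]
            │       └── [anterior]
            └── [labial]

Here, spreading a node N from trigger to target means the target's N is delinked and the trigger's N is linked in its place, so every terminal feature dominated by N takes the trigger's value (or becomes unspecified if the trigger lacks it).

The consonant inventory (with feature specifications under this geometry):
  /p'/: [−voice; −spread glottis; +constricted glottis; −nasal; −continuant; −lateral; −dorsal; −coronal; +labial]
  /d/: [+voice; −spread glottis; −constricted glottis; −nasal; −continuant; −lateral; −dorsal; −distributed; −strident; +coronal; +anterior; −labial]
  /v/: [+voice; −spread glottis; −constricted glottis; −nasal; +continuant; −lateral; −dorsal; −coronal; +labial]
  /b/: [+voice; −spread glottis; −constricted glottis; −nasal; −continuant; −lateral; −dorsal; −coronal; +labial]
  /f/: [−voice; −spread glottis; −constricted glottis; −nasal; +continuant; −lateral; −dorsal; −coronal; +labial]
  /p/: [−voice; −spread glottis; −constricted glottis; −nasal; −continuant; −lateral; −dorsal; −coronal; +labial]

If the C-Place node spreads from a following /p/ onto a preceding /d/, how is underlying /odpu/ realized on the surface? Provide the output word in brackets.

[obpu]

C-Place immediately or transitively dominates [distributed], [strident], [coronal], [anterior], [labial].
After delinking /d/'s C-Place and linking /p/'s, the affected terminals become [−coronal], [+labial]; [voice], [spread glottis], [constricted glottis], … (outside C-Place) are retained from /d/.
Among the inventory, only /b/ has exactly this specification, giving the surface form [obpu].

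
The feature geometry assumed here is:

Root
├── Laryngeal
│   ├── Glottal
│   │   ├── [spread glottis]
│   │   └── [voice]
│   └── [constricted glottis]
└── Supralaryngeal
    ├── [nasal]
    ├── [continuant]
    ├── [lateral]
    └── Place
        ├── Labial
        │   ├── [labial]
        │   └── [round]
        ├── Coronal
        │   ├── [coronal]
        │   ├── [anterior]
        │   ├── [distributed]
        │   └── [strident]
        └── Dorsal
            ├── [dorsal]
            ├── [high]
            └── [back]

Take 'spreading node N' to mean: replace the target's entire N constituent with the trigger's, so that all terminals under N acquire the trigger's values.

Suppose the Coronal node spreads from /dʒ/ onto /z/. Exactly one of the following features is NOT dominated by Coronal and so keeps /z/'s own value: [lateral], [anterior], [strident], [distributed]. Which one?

The terminals dominated by Coronal are [coronal], [anterior], [distributed], [strident].
[strident], [distributed], [anterior] all lie under Coronal, so they are overwritten when Coronal spreads.
[lateral] is not within the Coronal subtree (it hangs from Supralaryngeal), so /z/'s [lateral] value survives.

[lateral]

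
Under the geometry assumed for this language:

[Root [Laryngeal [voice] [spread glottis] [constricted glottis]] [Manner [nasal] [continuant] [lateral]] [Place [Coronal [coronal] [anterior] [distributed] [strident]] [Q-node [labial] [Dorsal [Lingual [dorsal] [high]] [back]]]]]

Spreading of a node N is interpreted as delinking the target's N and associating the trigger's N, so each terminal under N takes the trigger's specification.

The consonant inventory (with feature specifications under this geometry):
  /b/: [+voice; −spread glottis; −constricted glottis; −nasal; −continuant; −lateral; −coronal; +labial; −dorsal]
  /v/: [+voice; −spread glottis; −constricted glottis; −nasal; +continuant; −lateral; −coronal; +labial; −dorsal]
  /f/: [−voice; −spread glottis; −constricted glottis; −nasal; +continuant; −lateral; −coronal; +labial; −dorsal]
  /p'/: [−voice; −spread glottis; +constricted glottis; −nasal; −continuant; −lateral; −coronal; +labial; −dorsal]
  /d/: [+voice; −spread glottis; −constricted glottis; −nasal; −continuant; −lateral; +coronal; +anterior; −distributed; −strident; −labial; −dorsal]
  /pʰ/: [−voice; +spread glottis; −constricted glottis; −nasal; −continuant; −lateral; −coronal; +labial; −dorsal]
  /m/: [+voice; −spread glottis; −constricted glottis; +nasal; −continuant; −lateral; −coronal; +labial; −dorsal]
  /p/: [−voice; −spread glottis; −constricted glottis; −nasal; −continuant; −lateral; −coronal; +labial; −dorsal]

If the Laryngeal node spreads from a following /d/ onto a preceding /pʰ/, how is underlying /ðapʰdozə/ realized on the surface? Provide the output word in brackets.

[ðabdozə]

The Laryngeal node dominates the terminals [voice], [spread glottis], [constricted glottis].
After delinking /pʰ/'s Laryngeal and linking /d/'s, the affected terminals become [+voice], [−spread glottis], [−constricted glottis]; [nasal], [continuant], [lateral], … (outside Laryngeal) are retained from /pʰ/.
This feature bundle is that of [b], so /ðapʰdozə/ surfaces as [ðabdozə].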